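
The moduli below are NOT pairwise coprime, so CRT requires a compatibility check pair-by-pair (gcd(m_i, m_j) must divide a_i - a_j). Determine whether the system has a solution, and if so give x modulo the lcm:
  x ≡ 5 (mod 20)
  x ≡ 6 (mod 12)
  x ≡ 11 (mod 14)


Moduli 20, 12, 14 are not pairwise coprime, so CRT works modulo lcm(m_i) when all pairwise compatibility conditions hold.
Pairwise compatibility: gcd(m_i, m_j) must divide a_i - a_j for every pair.
Merge one congruence at a time:
  Start: x ≡ 5 (mod 20).
  Combine with x ≡ 6 (mod 12): gcd(20, 12) = 4, and 6 - 5 = 1 is NOT divisible by 4.
    ⇒ system is inconsistent (no integer solution).

No solution (the system is inconsistent).


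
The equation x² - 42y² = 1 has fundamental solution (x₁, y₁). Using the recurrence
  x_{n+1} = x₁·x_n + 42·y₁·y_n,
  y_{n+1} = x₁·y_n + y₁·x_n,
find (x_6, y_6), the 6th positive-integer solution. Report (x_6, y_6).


Step 1: Find the fundamental solution (x₁, y₁) of x² - 42y² = 1.
  Expand √42 as a continued fraction. a₀ = ⌊√42⌋ = 6; iterate m_{k+1} = d_k·a_k − m_k, d_{k+1} = (42 − m_{k+1}²)/d_k, a_{k+1} = ⌊(a₀ + m_{k+1})/d_{k+1}⌋ (starting m₀ = 0, d₀ = 1), with convergents p_k = a_k·p_{k-1} + p_{k-2}, q_k = a_k·q_{k-1} + q_{k-2} (p₋₁ = 1, q₋₁ = 0):
  k = 0: a₀ = 6; p₀/q₀ = 6/1; p₀² − 42·q₀² = 36 − 42 = -6.
  k = 1: m = 6, d = 6, a = ⌊(6 + 6)/6⌋ = 2; p/q = (2·6 + 1)/(2·1 + 0) = 13/2; p² − 42·q² = 169 − 168 = 1.
  The first convergent with p² − 42·q² = 1 gives the fundamental solution (x₁, y₁) = (13, 2).
Step 2: Apply the recurrence (x_{n+1}, y_{n+1}) = (x₁x_n + 42y₁y_n, x₁y_n + y₁x_n) repeatedly.
  From (x_1, y_1) = (13, 2): x_2 = 13·13 + 42·2·2 = 337; y_2 = 13·2 + 2·13 = 52.
  From (x_2, y_2) = (337, 52): x_3 = 13·337 + 42·2·52 = 8749; y_3 = 13·52 + 2·337 = 1350.
  From (x_3, y_3) = (8749, 1350): x_4 = 13·8749 + 42·2·1350 = 227137; y_4 = 13·1350 + 2·8749 = 35048.
  From (x_4, y_4) = (227137, 35048): x_5 = 13·227137 + 42·2·35048 = 5896813; y_5 = 13·35048 + 2·227137 = 909898.
  From (x_5, y_5) = (5896813, 909898): x_6 = 13·5896813 + 42·2·909898 = 153090001; y_6 = 13·909898 + 2·5896813 = 23622300.
Step 3: Verify x_6² - 42·y_6² = 23436548406180001 - 23436548406180000 = 1 (should be 1). ✓

(x_1, y_1) = (13, 2); (x_6, y_6) = (153090001, 23622300).


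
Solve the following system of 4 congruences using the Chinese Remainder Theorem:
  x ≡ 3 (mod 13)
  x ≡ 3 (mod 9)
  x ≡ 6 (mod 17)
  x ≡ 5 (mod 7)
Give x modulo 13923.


Product of moduli M = 13 · 9 · 17 · 7 = 13923.
Merge one congruence at a time:
  Start: x ≡ 3 (mod 13).
  Combine with x ≡ 3 (mod 9); new modulus lcm = 117.
    Write x = 3 + 13·t and substitute into x ≡ 3 (mod 9): 13·t ≡ 3 − 3 = 0 (mod 9).
    Reduce coefficients mod 9: 4·t ≡ 0 (mod 9).
    The inverse of 4 mod 9 is 7 (since 4·7 = 28 = 3·9 + 1), so t ≡ 7·0 = 0 ≡ 0 (mod 9).
    Then x = 3 + 13·0 = 3, valid modulo lcm(13, 9) = 117: x ≡ 3 (mod 117).
  Combine with x ≡ 6 (mod 17); new modulus lcm = 1989.
    Write x = 3 + 117·t and substitute into x ≡ 6 (mod 17): 117·t ≡ 6 − 3 = 3 (mod 17).
    Reduce coefficients mod 17: 15·t ≡ 3 (mod 17).
    The inverse of 15 mod 17 is 8 (since 15·8 = 120 = 7·17 + 1), so t ≡ 8·3 = 24 ≡ 7 (mod 17).
    Then x = 3 + 117·7 = 822, valid modulo lcm(117, 17) = 1989: x ≡ 822 (mod 1989).
  Combine with x ≡ 5 (mod 7); new modulus lcm = 13923.
    Write x = 822 + 1989·t and substitute into x ≡ 5 (mod 7): 1989·t ≡ 5 − 822 = -817 (mod 7).
    Reduce coefficients mod 7: 1·t ≡ 2 (mod 7).
    So t ≡ 2 (mod 7).
    Then x = 822 + 1989·2 = 4800, valid modulo lcm(1989, 7) = 13923: x ≡ 4800 (mod 13923).
Verify against each original: 4800 mod 13 = 3, 4800 mod 9 = 3, 4800 mod 17 = 6, 4800 mod 7 = 5.

x ≡ 4800 (mod 13923).


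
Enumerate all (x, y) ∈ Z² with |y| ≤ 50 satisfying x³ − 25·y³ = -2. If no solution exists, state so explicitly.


The equation is x³ - 25y³ = -2. For fixed y, x³ = 25·y³ − 2, so a solution requires the RHS to be a perfect cube.
Strategy: iterate y from -50 to 50, compute RHS = 25·y³ − 2, and check whether it is a (positive or negative) perfect cube.
Check small values of y:
  y = 0: RHS = -2 is not a perfect cube.
  y = 1: RHS = 23 is not a perfect cube.
  y = -1: RHS = -27 = (-3)³ ⇒ x = -3 works.
  y = 2: RHS = 198 is not a perfect cube.
  y = -2: RHS = -202 is not a perfect cube.
  y = 3: RHS = 673 is not a perfect cube.
  y = -3: RHS = -677 is not a perfect cube.
Continuing the search up to |y| = 50 finds no further solutions beyond those listed.
Collected solutions: (-3, -1).

Solutions (with |y| ≤ 50): (-3, -1).


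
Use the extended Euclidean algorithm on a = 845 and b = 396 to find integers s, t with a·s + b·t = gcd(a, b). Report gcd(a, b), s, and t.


Euclidean algorithm on (845, 396) — divide until remainder is 0:
  845 = 2 · 396 + 53
  396 = 7 · 53 + 25
  53 = 2 · 25 + 3
  25 = 8 · 3 + 1
  3 = 3 · 1 + 0
gcd(845, 396) = 1.
Track Bezout coefficients alongside the remainders: start with r₀ = 845 = a·1 + b·0 (s = 1, t = 0) and r₁ = 396 = a·0 + b·1 (s = 0, t = 1); each new remainder r_{k+1} = r_{k-1} − q_k·r_k inherits s_{k+1} = s_{k-1} − q_k·s_k, t_{k+1} = t_{k-1} − q_k·t_k, so r_k = a·s_k + b·t_k at every step:
  q = 2: r = 53, s = 1 − 2·0 = 1, t = 0 − 2·1 = -2  (check: 845·1 + 396·(-2) = 53)
  q = 7: r = 25, s = 0 − 7·1 = -7, t = 1 − 7·(-2) = 15  (check: 845·(-7) + 396·15 = 25)
  q = 2: r = 3, s = 1 − 2·(-7) = 15, t = -2 − 2·15 = -32  (check: 845·15 + 396·(-32) = 3)
  q = 8: r = 1, s = -7 − 8·15 = -127, t = 15 − 8·(-32) = 271  (check: 845·(-127) + 396·271 = 1)
The row with r = 1 (the gcd) gives the Bezout coefficients s = -127, t = 271.
Result: 845 · (-127) + 396 · (271) = 1.

gcd(845, 396) = 1; s = -127, t = 271 (check: 845·(-127) + 396·271 = 1).


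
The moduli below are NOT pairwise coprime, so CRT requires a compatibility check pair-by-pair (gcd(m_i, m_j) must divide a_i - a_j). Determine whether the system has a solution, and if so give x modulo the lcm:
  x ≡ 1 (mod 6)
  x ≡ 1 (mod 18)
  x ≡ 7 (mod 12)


Moduli 6, 18, 12 are not pairwise coprime, so CRT works modulo lcm(m_i) when all pairwise compatibility conditions hold.
Pairwise compatibility: gcd(m_i, m_j) must divide a_i - a_j for every pair.
Merge one congruence at a time:
  Start: x ≡ 1 (mod 6).
  Combine with x ≡ 1 (mod 18): gcd(6, 18) = 6; 1 - 1 = 0, which IS divisible by 6, so compatible.
    Write x = 1 + 6·t and substitute into x ≡ 1 (mod 18): 6·t ≡ 1 − 1 = 0 (mod 18).
    Divide the congruence (and modulus) by g = 6: 1·t ≡ 0 (mod 3).
    So t ≡ 0 (mod 3).
    Then x = 1 + 6·0 = 1, valid modulo lcm(6, 18) = 18: x ≡ 1 (mod 18).
  Combine with x ≡ 7 (mod 12): gcd(18, 12) = 6; 7 - 1 = 6, which IS divisible by 6, so compatible.
    Write x = 1 + 18·t and substitute into x ≡ 7 (mod 12): 18·t ≡ 7 − 1 = 6 (mod 12).
    Divide the congruence (and modulus) by g = 6: 3·t ≡ 1 (mod 2).
    Reduce coefficients mod 2: 1·t ≡ 1 (mod 2).
    So t ≡ 1 (mod 2).
    Then x = 1 + 18·1 = 19, valid modulo lcm(18, 12) = 36: x ≡ 19 (mod 36).
Verify: 19 mod 6 = 1, 19 mod 18 = 1, 19 mod 12 = 7.

x ≡ 19 (mod 36).


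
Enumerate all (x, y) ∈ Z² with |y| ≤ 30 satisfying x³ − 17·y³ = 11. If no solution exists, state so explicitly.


The equation is x³ - 17y³ = 11. For fixed y, x³ = 17·y³ + 11, so a solution requires the RHS to be a perfect cube.
Strategy: iterate y from -30 to 30, compute RHS = 17·y³ + 11, and check whether it is a (positive or negative) perfect cube.
Check small values of y:
  y = 0: RHS = 11 is not a perfect cube.
  y = 1: RHS = 28 is not a perfect cube.
  y = -1: RHS = -6 is not a perfect cube.
  y = 2: RHS = 147 is not a perfect cube.
  y = -2: RHS = -125 = (-5)³ ⇒ x = -5 works.
  y = 3: RHS = 470 is not a perfect cube.
  y = -3: RHS = -448 is not a perfect cube.
Continuing the search up to |y| = 30 finds no further solutions beyond those listed.
Collected solutions: (-5, -2).

Solutions (with |y| ≤ 30): (-5, -2).


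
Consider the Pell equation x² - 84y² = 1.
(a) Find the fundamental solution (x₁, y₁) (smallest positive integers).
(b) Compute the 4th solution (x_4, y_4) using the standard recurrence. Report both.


Step 1: Find the fundamental solution (x₁, y₁) of x² - 84y² = 1.
  Expand √84 as a continued fraction. a₀ = ⌊√84⌋ = 9; iterate m_{k+1} = d_k·a_k − m_k, d_{k+1} = (84 − m_{k+1}²)/d_k, a_{k+1} = ⌊(a₀ + m_{k+1})/d_{k+1}⌋ (starting m₀ = 0, d₀ = 1), with convergents p_k = a_k·p_{k-1} + p_{k-2}, q_k = a_k·q_{k-1} + q_{k-2} (p₋₁ = 1, q₋₁ = 0):
  k = 0: a₀ = 9; p₀/q₀ = 9/1; p₀² − 84·q₀² = 81 − 84 = -3.
  k = 1: m = 9, d = 3, a = ⌊(9 + 9)/3⌋ = 6; p/q = (6·9 + 1)/(6·1 + 0) = 55/6; p² − 84·q² = 3025 − 3024 = 1.
  The first convergent with p² − 84·q² = 1 gives the fundamental solution (x₁, y₁) = (55, 6).
Step 2: Apply the recurrence (x_{n+1}, y_{n+1}) = (x₁x_n + 84y₁y_n, x₁y_n + y₁x_n) repeatedly.
  From (x_1, y_1) = (55, 6): x_2 = 55·55 + 84·6·6 = 6049; y_2 = 55·6 + 6·55 = 660.
  From (x_2, y_2) = (6049, 660): x_3 = 55·6049 + 84·6·660 = 665335; y_3 = 55·660 + 6·6049 = 72594.
  From (x_3, y_3) = (665335, 72594): x_4 = 55·665335 + 84·6·72594 = 73180801; y_4 = 55·72594 + 6·665335 = 7984680.
Step 3: Verify x_4² - 84·y_4² = 5355429635001601 - 5355429635001600 = 1 (should be 1). ✓

(x_1, y_1) = (55, 6); (x_4, y_4) = (73180801, 7984680).


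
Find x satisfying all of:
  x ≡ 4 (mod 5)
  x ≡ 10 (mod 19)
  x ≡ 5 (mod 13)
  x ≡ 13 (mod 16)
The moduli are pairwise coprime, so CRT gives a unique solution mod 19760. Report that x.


Product of moduli M = 5 · 19 · 13 · 16 = 19760.
Merge one congruence at a time:
  Start: x ≡ 4 (mod 5).
  Combine with x ≡ 10 (mod 19); new modulus lcm = 95.
    Write x = 4 + 5·t and substitute into x ≡ 10 (mod 19): 5·t ≡ 10 − 4 = 6 (mod 19).
    The inverse of 5 mod 19 is 4 (since 5·4 = 20 = 1·19 + 1), so t ≡ 4·6 = 24 ≡ 5 (mod 19).
    Then x = 4 + 5·5 = 29, valid modulo lcm(5, 19) = 95: x ≡ 29 (mod 95).
  Combine with x ≡ 5 (mod 13); new modulus lcm = 1235.
    Write x = 29 + 95·t and substitute into x ≡ 5 (mod 13): 95·t ≡ 5 − 29 = -24 (mod 13).
    Reduce coefficients mod 13: 4·t ≡ 2 (mod 13).
    The inverse of 4 mod 13 is 10 (since 4·10 = 40 = 3·13 + 1), so t ≡ 10·2 = 20 ≡ 7 (mod 13).
    Then x = 29 + 95·7 = 694, valid modulo lcm(95, 13) = 1235: x ≡ 694 (mod 1235).
  Combine with x ≡ 13 (mod 16); new modulus lcm = 19760.
    Write x = 694 + 1235·t and substitute into x ≡ 13 (mod 16): 1235·t ≡ 13 − 694 = -681 (mod 16).
    Reduce coefficients mod 16: 3·t ≡ 7 (mod 16).
    The inverse of 3 mod 16 is 11 (since 3·11 = 33 = 2·16 + 1), so t ≡ 11·7 = 77 ≡ 13 (mod 16).
    Then x = 694 + 1235·13 = 16749, valid modulo lcm(1235, 16) = 19760: x ≡ 16749 (mod 19760).
Verify against each original: 16749 mod 5 = 4, 16749 mod 19 = 10, 16749 mod 13 = 5, 16749 mod 16 = 13.

x ≡ 16749 (mod 19760).


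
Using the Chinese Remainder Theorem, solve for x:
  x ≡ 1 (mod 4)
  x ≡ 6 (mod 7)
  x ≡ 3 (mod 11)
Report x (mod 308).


Moduli 4, 7, 11 are pairwise coprime; by CRT there is a unique solution modulo M = 4 · 7 · 11 = 308.
Solve pairwise, accumulating the modulus:
  Start with x ≡ 1 (mod 4).
  Combine with x ≡ 6 (mod 7): since gcd(4, 7) = 1, we get a unique residue mod 28.
    Write x = 1 + 4·t and substitute into x ≡ 6 (mod 7): 4·t ≡ 6 − 1 = 5 (mod 7).
    The inverse of 4 mod 7 is 2 (since 4·2 = 8 = 1·7 + 1), so t ≡ 2·5 = 10 ≡ 3 (mod 7).
    Then x = 1 + 4·3 = 13, valid modulo lcm(4, 7) = 28: x ≡ 13 (mod 28).
  Combine with x ≡ 3 (mod 11): since gcd(28, 11) = 1, we get a unique residue mod 308.
    Write x = 13 + 28·t and substitute into x ≡ 3 (mod 11): 28·t ≡ 3 − 13 = -10 (mod 11).
    Reduce coefficients mod 11: 6·t ≡ 1 (mod 11).
    The inverse of 6 mod 11 is 2 (since 6·2 = 12 = 1·11 + 1), so t ≡ 2·1 = 2 ≡ 2 (mod 11).
    Then x = 13 + 28·2 = 69, valid modulo lcm(28, 11) = 308: x ≡ 69 (mod 308).
Verify: 69 mod 4 = 1 ✓, 69 mod 7 = 6 ✓, 69 mod 11 = 3 ✓.

x ≡ 69 (mod 308).


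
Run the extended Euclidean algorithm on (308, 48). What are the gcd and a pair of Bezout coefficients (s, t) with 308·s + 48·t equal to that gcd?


Euclidean algorithm on (308, 48) — divide until remainder is 0:
  308 = 6 · 48 + 20
  48 = 2 · 20 + 8
  20 = 2 · 8 + 4
  8 = 2 · 4 + 0
gcd(308, 48) = 4.
Track Bezout coefficients alongside the remainders: start with r₀ = 308 = a·1 + b·0 (s = 1, t = 0) and r₁ = 48 = a·0 + b·1 (s = 0, t = 1); each new remainder r_{k+1} = r_{k-1} − q_k·r_k inherits s_{k+1} = s_{k-1} − q_k·s_k, t_{k+1} = t_{k-1} − q_k·t_k, so r_k = a·s_k + b·t_k at every step:
  q = 6: r = 20, s = 1 − 6·0 = 1, t = 0 − 6·1 = -6  (check: 308·1 + 48·(-6) = 20)
  q = 2: r = 8, s = 0 − 2·1 = -2, t = 1 − 2·(-6) = 13  (check: 308·(-2) + 48·13 = 8)
  q = 2: r = 4, s = 1 − 2·(-2) = 5, t = -6 − 2·13 = -32  (check: 308·5 + 48·(-32) = 4)
The row with r = 4 (the gcd) gives the Bezout coefficients s = 5, t = -32.
Result: 308 · (5) + 48 · (-32) = 4.

gcd(308, 48) = 4; s = 5, t = -32 (check: 308·5 + 48·(-32) = 4).


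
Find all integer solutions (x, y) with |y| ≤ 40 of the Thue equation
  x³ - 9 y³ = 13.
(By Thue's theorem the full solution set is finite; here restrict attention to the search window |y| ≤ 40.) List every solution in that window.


The equation is x³ - 9y³ = 13. For fixed y, x³ = 9·y³ + 13, so a solution requires the RHS to be a perfect cube.
Strategy: iterate y from -40 to 40, compute RHS = 9·y³ + 13, and check whether it is a (positive or negative) perfect cube.
Check small values of y:
  y = 0: RHS = 13 is not a perfect cube.
  y = 1: RHS = 22 is not a perfect cube.
  y = -1: RHS = 4 is not a perfect cube.
  y = 2: RHS = 85 is not a perfect cube.
  y = -2: RHS = -59 is not a perfect cube.
  y = 3: RHS = 256 is not a perfect cube.
  y = -3: RHS = -230 is not a perfect cube.
Continuing the search up to |y| = 40 finds no solutions either.
No (x, y) in the scanned range satisfies the equation.

No integer solutions with |y| ≤ 40.


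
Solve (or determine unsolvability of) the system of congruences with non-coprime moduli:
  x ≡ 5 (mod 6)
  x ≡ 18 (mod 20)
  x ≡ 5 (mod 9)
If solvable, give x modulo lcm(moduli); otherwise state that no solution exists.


Moduli 6, 20, 9 are not pairwise coprime, so CRT works modulo lcm(m_i) when all pairwise compatibility conditions hold.
Pairwise compatibility: gcd(m_i, m_j) must divide a_i - a_j for every pair.
Merge one congruence at a time:
  Start: x ≡ 5 (mod 6).
  Combine with x ≡ 18 (mod 20): gcd(6, 20) = 2, and 18 - 5 = 13 is NOT divisible by 2.
    ⇒ system is inconsistent (no integer solution).

No solution (the system is inconsistent).


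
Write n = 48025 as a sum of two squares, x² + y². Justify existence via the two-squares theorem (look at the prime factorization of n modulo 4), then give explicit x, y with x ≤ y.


Step 1: Factor n = 48025 = 5^2 · 17 · 113.
Step 2: Check the mod-4 condition on each prime factor: 5 ≡ 1 (mod 4), exponent 2; 17 ≡ 1 (mod 4), exponent 1; 113 ≡ 1 (mod 4), exponent 1.
All primes ≡ 3 (mod 4) appear to even exponent (or don't appear), so by the two-squares theorem n IS expressible as a sum of two squares.
Step 3: Build a representation. Group n = k² · m with k = 5 and m = 17 · 113 = 1921 (a product of primes ≡ 1 (mod 4)); a representation of m scales to one of n via (k·x)² + (k·y)² = k²(x² + y²). Each prime p ≡ 1 (mod 4) is itself a sum of two squares; find a² by testing p − a² for a perfect square:
  17: 17 − 1² = 16 = 4² ⇒ 17 = 1² + 4².
  113: 113 − 1² = 112, 113 − 2² = 109, 113 − 3² = 104, 113 − 4² = 97, 113 − 5² = 88, 113 − 6² = 77, 113 − 7² = 64 = 8² ⇒ 113 = 7² + 8².
  Combine using the Brahmagupta–Fibonacci identity (a² + b²)(c² + d²) = (ac − bd)² + (ad + bc)² = (ac + bd)² + (ad − bc)²:
  17 · 113 = 1921: from (1² + 4²)(7² + 8²), take (1·7 − 4·8, 1·8 + 4·7) = (7 − 32, 8 + 28) = (-25, 36); dropping signs (only squares matter) gives (25, 36); check 25² + 36² = 625 + 1296 = 1921 ✓.
  Scale by k = 5: (5·25, 5·36) = (125, 180).
Step 4: Order so x ≤ y and verify: 125² + 180² = 15625 + 32400 = 48025 = n. ✓

n = 48025 = 125² + 180² (one valid representation with x ≤ y).


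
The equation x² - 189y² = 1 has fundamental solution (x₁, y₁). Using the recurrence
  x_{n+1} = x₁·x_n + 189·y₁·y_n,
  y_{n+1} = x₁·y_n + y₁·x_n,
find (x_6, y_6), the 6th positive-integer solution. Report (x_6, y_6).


Step 1: Find the fundamental solution (x₁, y₁) of x² - 189y² = 1.
  Expand √189 as a continued fraction. a₀ = ⌊√189⌋ = 13; iterate m_{k+1} = d_k·a_k − m_k, d_{k+1} = (189 − m_{k+1}²)/d_k, a_{k+1} = ⌊(a₀ + m_{k+1})/d_{k+1}⌋ (starting m₀ = 0, d₀ = 1), with convergents p_k = a_k·p_{k-1} + p_{k-2}, q_k = a_k·q_{k-1} + q_{k-2} (p₋₁ = 1, q₋₁ = 0):
  k = 0: a₀ = 13; p₀/q₀ = 13/1; p₀² − 189·q₀² = 169 − 189 = -20.
  k = 1: m = 13, d = 20, a = ⌊(13 + 13)/20⌋ = 1; p/q = (1·13 + 1)/(1·1 + 0) = 14/1; p² − 189·q² = 196 − 189 = 7.
  k = 2: m = 7, d = 7, a = ⌊(13 + 7)/7⌋ = 2; p/q = (2·14 + 13)/(2·1 + 1) = 41/3; p² − 189·q² = 1681 − 1701 = -20.
  k = 3: m = 7, d = 20, a = ⌊(13 + 7)/20⌋ = 1; p/q = (1·41 + 14)/(1·3 + 1) = 55/4; p² − 189·q² = 3025 − 3024 = 1.
  The first convergent with p² − 189·q² = 1 gives the fundamental solution (x₁, y₁) = (55, 4).
Step 2: Apply the recurrence (x_{n+1}, y_{n+1}) = (x₁x_n + 189y₁y_n, x₁y_n + y₁x_n) repeatedly.
  From (x_1, y_1) = (55, 4): x_2 = 55·55 + 189·4·4 = 6049; y_2 = 55·4 + 4·55 = 440.
  From (x_2, y_2) = (6049, 440): x_3 = 55·6049 + 189·4·440 = 665335; y_3 = 55·440 + 4·6049 = 48396.
  From (x_3, y_3) = (665335, 48396): x_4 = 55·665335 + 189·4·48396 = 73180801; y_4 = 55·48396 + 4·665335 = 5323120.
  From (x_4, y_4) = (73180801, 5323120): x_5 = 55·73180801 + 189·4·5323120 = 8049222775; y_5 = 55·5323120 + 4·73180801 = 585494804.
  From (x_5, y_5) = (8049222775, 585494804): x_6 = 55·8049222775 + 189·4·585494804 = 885341324449; y_6 = 55·585494804 + 4·8049222775 = 64399105320.
Step 3: Verify x_6² - 189·y_6² = 783829260777109485153601 - 783829260777109485153600 = 1 (should be 1). ✓

(x_1, y_1) = (55, 4); (x_6, y_6) = (885341324449, 64399105320).


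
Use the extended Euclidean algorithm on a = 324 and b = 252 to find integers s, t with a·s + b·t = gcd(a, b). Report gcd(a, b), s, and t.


Euclidean algorithm on (324, 252) — divide until remainder is 0:
  324 = 1 · 252 + 72
  252 = 3 · 72 + 36
  72 = 2 · 36 + 0
gcd(324, 252) = 36.
Track Bezout coefficients alongside the remainders: start with r₀ = 324 = a·1 + b·0 (s = 1, t = 0) and r₁ = 252 = a·0 + b·1 (s = 0, t = 1); each new remainder r_{k+1} = r_{k-1} − q_k·r_k inherits s_{k+1} = s_{k-1} − q_k·s_k, t_{k+1} = t_{k-1} − q_k·t_k, so r_k = a·s_k + b·t_k at every step:
  q = 1: r = 72, s = 1 − 1·0 = 1, t = 0 − 1·1 = -1  (check: 324·1 + 252·(-1) = 72)
  q = 3: r = 36, s = 0 − 3·1 = -3, t = 1 − 3·(-1) = 4  (check: 324·(-3) + 252·4 = 36)
The row with r = 36 (the gcd) gives the Bezout coefficients s = -3, t = 4.
Result: 324 · (-3) + 252 · (4) = 36.

gcd(324, 252) = 36; s = -3, t = 4 (check: 324·(-3) + 252·4 = 36).


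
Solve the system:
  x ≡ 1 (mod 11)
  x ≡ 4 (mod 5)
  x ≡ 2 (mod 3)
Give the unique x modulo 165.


Moduli 11, 5, 3 are pairwise coprime; by CRT there is a unique solution modulo M = 11 · 5 · 3 = 165.
Solve pairwise, accumulating the modulus:
  Start with x ≡ 1 (mod 11).
  Combine with x ≡ 4 (mod 5): since gcd(11, 5) = 1, we get a unique residue mod 55.
    Write x = 1 + 11·t and substitute into x ≡ 4 (mod 5): 11·t ≡ 4 − 1 = 3 (mod 5).
    Reduce coefficients mod 5: 1·t ≡ 3 (mod 5).
    So t ≡ 3 (mod 5).
    Then x = 1 + 11·3 = 34, valid modulo lcm(11, 5) = 55: x ≡ 34 (mod 55).
  Combine with x ≡ 2 (mod 3): since gcd(55, 3) = 1, we get a unique residue mod 165.
    Write x = 34 + 55·t and substitute into x ≡ 2 (mod 3): 55·t ≡ 2 − 34 = -32 (mod 3).
    Reduce coefficients mod 3: 1·t ≡ 1 (mod 3).
    So t ≡ 1 (mod 3).
    Then x = 34 + 55·1 = 89, valid modulo lcm(55, 3) = 165: x ≡ 89 (mod 165).
Verify: 89 mod 11 = 1 ✓, 89 mod 5 = 4 ✓, 89 mod 3 = 2 ✓.

x ≡ 89 (mod 165).


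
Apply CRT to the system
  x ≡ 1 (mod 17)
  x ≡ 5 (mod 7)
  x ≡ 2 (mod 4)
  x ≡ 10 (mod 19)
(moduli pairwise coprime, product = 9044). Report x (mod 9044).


Product of moduli M = 17 · 7 · 4 · 19 = 9044.
Merge one congruence at a time:
  Start: x ≡ 1 (mod 17).
  Combine with x ≡ 5 (mod 7); new modulus lcm = 119.
    Write x = 1 + 17·t and substitute into x ≡ 5 (mod 7): 17·t ≡ 5 − 1 = 4 (mod 7).
    Reduce coefficients mod 7: 3·t ≡ 4 (mod 7).
    The inverse of 3 mod 7 is 5 (since 3·5 = 15 = 2·7 + 1), so t ≡ 5·4 = 20 ≡ 6 (mod 7).
    Then x = 1 + 17·6 = 103, valid modulo lcm(17, 7) = 119: x ≡ 103 (mod 119).
  Combine with x ≡ 2 (mod 4); new modulus lcm = 476.
    Write x = 103 + 119·t and substitute into x ≡ 2 (mod 4): 119·t ≡ 2 − 103 = -101 (mod 4).
    Reduce coefficients mod 4: 3·t ≡ 3 (mod 4).
    The inverse of 3 mod 4 is 3 (since 3·3 = 9 = 2·4 + 1), so t ≡ 3·3 = 9 ≡ 1 (mod 4).
    Then x = 103 + 119·1 = 222, valid modulo lcm(119, 4) = 476: x ≡ 222 (mod 476).
  Combine with x ≡ 10 (mod 19); new modulus lcm = 9044.
    Write x = 222 + 476·t and substitute into x ≡ 10 (mod 19): 476·t ≡ 10 − 222 = -212 (mod 19).
    Reduce coefficients mod 19: 1·t ≡ 16 (mod 19).
    So t ≡ 16 (mod 19).
    Then x = 222 + 476·16 = 7838, valid modulo lcm(476, 19) = 9044: x ≡ 7838 (mod 9044).
Verify against each original: 7838 mod 17 = 1, 7838 mod 7 = 5, 7838 mod 4 = 2, 7838 mod 19 = 10.

x ≡ 7838 (mod 9044).


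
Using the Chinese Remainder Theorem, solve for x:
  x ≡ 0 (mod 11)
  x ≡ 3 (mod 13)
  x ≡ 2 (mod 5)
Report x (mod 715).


Moduli 11, 13, 5 are pairwise coprime; by CRT there is a unique solution modulo M = 11 · 13 · 5 = 715.
Solve pairwise, accumulating the modulus:
  Start with x ≡ 0 (mod 11).
  Combine with x ≡ 3 (mod 13): since gcd(11, 13) = 1, we get a unique residue mod 143.
    Write x = 0 + 11·t and substitute into x ≡ 3 (mod 13): 11·t ≡ 3 − 0 = 3 (mod 13).
    The inverse of 11 mod 13 is 6 (since 11·6 = 66 = 5·13 + 1), so t ≡ 6·3 = 18 ≡ 5 (mod 13).
    Then x = 0 + 11·5 = 55, valid modulo lcm(11, 13) = 143: x ≡ 55 (mod 143).
  Combine with x ≡ 2 (mod 5): since gcd(143, 5) = 1, we get a unique residue mod 715.
    Write x = 55 + 143·t and substitute into x ≡ 2 (mod 5): 143·t ≡ 2 − 55 = -53 (mod 5).
    Reduce coefficients mod 5: 3·t ≡ 2 (mod 5).
    The inverse of 3 mod 5 is 2 (since 3·2 = 6 = 1·5 + 1), so t ≡ 2·2 = 4 ≡ 4 (mod 5).
    Then x = 55 + 143·4 = 627, valid modulo lcm(143, 5) = 715: x ≡ 627 (mod 715).
Verify: 627 mod 11 = 0 ✓, 627 mod 13 = 3 ✓, 627 mod 5 = 2 ✓.

x ≡ 627 (mod 715).


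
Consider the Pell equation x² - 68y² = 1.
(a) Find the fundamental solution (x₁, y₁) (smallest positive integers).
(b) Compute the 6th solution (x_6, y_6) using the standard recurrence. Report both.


Step 1: Find the fundamental solution (x₁, y₁) of x² - 68y² = 1.
  Expand √68 as a continued fraction. a₀ = ⌊√68⌋ = 8; iterate m_{k+1} = d_k·a_k − m_k, d_{k+1} = (68 − m_{k+1}²)/d_k, a_{k+1} = ⌊(a₀ + m_{k+1})/d_{k+1}⌋ (starting m₀ = 0, d₀ = 1), with convergents p_k = a_k·p_{k-1} + p_{k-2}, q_k = a_k·q_{k-1} + q_{k-2} (p₋₁ = 1, q₋₁ = 0):
  k = 0: a₀ = 8; p₀/q₀ = 8/1; p₀² − 68·q₀² = 64 − 68 = -4.
  k = 1: m = 8, d = 4, a = ⌊(8 + 8)/4⌋ = 4; p/q = (4·8 + 1)/(4·1 + 0) = 33/4; p² − 68·q² = 1089 − 1088 = 1.
  The first convergent with p² − 68·q² = 1 gives the fundamental solution (x₁, y₁) = (33, 4).
Step 2: Apply the recurrence (x_{n+1}, y_{n+1}) = (x₁x_n + 68y₁y_n, x₁y_n + y₁x_n) repeatedly.
  From (x_1, y_1) = (33, 4): x_2 = 33·33 + 68·4·4 = 2177; y_2 = 33·4 + 4·33 = 264.
  From (x_2, y_2) = (2177, 264): x_3 = 33·2177 + 68·4·264 = 143649; y_3 = 33·264 + 4·2177 = 17420.
  From (x_3, y_3) = (143649, 17420): x_4 = 33·143649 + 68·4·17420 = 9478657; y_4 = 33·17420 + 4·143649 = 1149456.
  From (x_4, y_4) = (9478657, 1149456): x_5 = 33·9478657 + 68·4·1149456 = 625447713; y_5 = 33·1149456 + 4·9478657 = 75846676.
  From (x_5, y_5) = (625447713, 75846676): x_6 = 33·625447713 + 68·4·75846676 = 41270070401; y_6 = 33·75846676 + 4·625447713 = 5004731160.
Step 3: Verify x_6² - 68·y_6² = 1703218710903496300801 - 1703218710903496300800 = 1 (should be 1). ✓

(x_1, y_1) = (33, 4); (x_6, y_6) = (41270070401, 5004731160).


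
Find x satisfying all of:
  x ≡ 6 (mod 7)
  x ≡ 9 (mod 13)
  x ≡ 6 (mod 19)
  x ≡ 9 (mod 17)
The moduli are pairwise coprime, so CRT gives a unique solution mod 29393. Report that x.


Product of moduli M = 7 · 13 · 19 · 17 = 29393.
Merge one congruence at a time:
  Start: x ≡ 6 (mod 7).
  Combine with x ≡ 9 (mod 13); new modulus lcm = 91.
    Write x = 6 + 7·t and substitute into x ≡ 9 (mod 13): 7·t ≡ 9 − 6 = 3 (mod 13).
    The inverse of 7 mod 13 is 2 (since 7·2 = 14 = 1·13 + 1), so t ≡ 2·3 = 6 ≡ 6 (mod 13).
    Then x = 6 + 7·6 = 48, valid modulo lcm(7, 13) = 91: x ≡ 48 (mod 91).
  Combine with x ≡ 6 (mod 19); new modulus lcm = 1729.
    Write x = 48 + 91·t and substitute into x ≡ 6 (mod 19): 91·t ≡ 6 − 48 = -42 (mod 19).
    Reduce coefficients mod 19: 15·t ≡ 15 (mod 19).
    The inverse of 15 mod 19 is 14 (since 15·14 = 210 = 11·19 + 1), so t ≡ 14·15 = 210 ≡ 1 (mod 19).
    Then x = 48 + 91·1 = 139, valid modulo lcm(91, 19) = 1729: x ≡ 139 (mod 1729).
  Combine with x ≡ 9 (mod 17); new modulus lcm = 29393.
    Write x = 139 + 1729·t and substitute into x ≡ 9 (mod 17): 1729·t ≡ 9 − 139 = -130 (mod 17).
    Reduce coefficients mod 17: 12·t ≡ 6 (mod 17).
    The inverse of 12 mod 17 is 10 (since 12·10 = 120 = 7·17 + 1), so t ≡ 10·6 = 60 ≡ 9 (mod 17).
    Then x = 139 + 1729·9 = 15700, valid modulo lcm(1729, 17) = 29393: x ≡ 15700 (mod 29393).
Verify against each original: 15700 mod 7 = 6, 15700 mod 13 = 9, 15700 mod 19 = 6, 15700 mod 17 = 9.

x ≡ 15700 (mod 29393).


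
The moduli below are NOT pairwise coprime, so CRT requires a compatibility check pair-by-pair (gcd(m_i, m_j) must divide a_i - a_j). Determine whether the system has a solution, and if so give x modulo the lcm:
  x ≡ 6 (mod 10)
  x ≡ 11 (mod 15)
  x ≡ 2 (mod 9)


Moduli 10, 15, 9 are not pairwise coprime, so CRT works modulo lcm(m_i) when all pairwise compatibility conditions hold.
Pairwise compatibility: gcd(m_i, m_j) must divide a_i - a_j for every pair.
Merge one congruence at a time:
  Start: x ≡ 6 (mod 10).
  Combine with x ≡ 11 (mod 15): gcd(10, 15) = 5; 11 - 6 = 5, which IS divisible by 5, so compatible.
    Write x = 6 + 10·t and substitute into x ≡ 11 (mod 15): 10·t ≡ 11 − 6 = 5 (mod 15).
    Divide the congruence (and modulus) by g = 5: 2·t ≡ 1 (mod 3).
    The inverse of 2 mod 3 is 2 (since 2·2 = 4 = 1·3 + 1), so t ≡ 2·1 = 2 ≡ 2 (mod 3).
    Then x = 6 + 10·2 = 26, valid modulo lcm(10, 15) = 30: x ≡ 26 (mod 30).
  Combine with x ≡ 2 (mod 9): gcd(30, 9) = 3; 2 - 26 = -24, which IS divisible by 3, so compatible.
    Write x = 26 + 30·t and substitute into x ≡ 2 (mod 9): 30·t ≡ 2 − 26 = -24 (mod 9).
    Divide the congruence (and modulus) by g = 3: 10·t ≡ -8 (mod 3).
    Reduce coefficients mod 3: 1·t ≡ 1 (mod 3).
    So t ≡ 1 (mod 3).
    Then x = 26 + 30·1 = 56, valid modulo lcm(30, 9) = 90: x ≡ 56 (mod 90).
Verify: 56 mod 10 = 6, 56 mod 15 = 11, 56 mod 9 = 2.

x ≡ 56 (mod 90).


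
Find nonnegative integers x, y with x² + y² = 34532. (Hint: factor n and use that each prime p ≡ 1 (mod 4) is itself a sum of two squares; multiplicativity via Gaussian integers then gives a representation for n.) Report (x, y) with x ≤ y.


Step 1: Factor n = 34532 = 2^2 · 89 · 97.
Step 2: Check the mod-4 condition on each prime factor: 2 = 2 (special); 89 ≡ 1 (mod 4), exponent 1; 97 ≡ 1 (mod 4), exponent 1.
All primes ≡ 3 (mod 4) appear to even exponent (or don't appear), so by the two-squares theorem n IS expressible as a sum of two squares.
Step 3: Build a representation. Group n = k² · m with k = 2 and m = 89 · 97 = 8633 (a product of primes ≡ 1 (mod 4)); a representation of m scales to one of n via (k·x)² + (k·y)² = k²(x² + y²). Each prime p ≡ 1 (mod 4) is itself a sum of two squares; find a² by testing p − a² for a perfect square:
  89: 89 − 1² = 88, 89 − 2² = 85, 89 − 3² = 80, 89 − 4² = 73, 89 − 5² = 64 = 8² ⇒ 89 = 5² + 8².
  97: 97 − 1² = 96, 97 − 2² = 93, 97 − 3² = 88, 97 − 4² = 81 = 9² ⇒ 97 = 4² + 9².
  Combine using the Brahmagupta–Fibonacci identity (a² + b²)(c² + d²) = (ac − bd)² + (ad + bc)² = (ac + bd)² + (ad − bc)²:
  89 · 97 = 8633: from (5² + 8²)(4² + 9²), take (5·4 − 8·9, 5·9 + 8·4) = (20 − 72, 45 + 32) = (-52, 77); dropping signs (only squares matter) gives (52, 77); check 52² + 77² = 2704 + 5929 = 8633 ✓.
  Scale by k = 2: (2·52, 2·77) = (104, 154).
Step 4: Order so x ≤ y and verify: 104² + 154² = 10816 + 23716 = 34532 = n. ✓

n = 34532 = 104² + 154² (one valid representation with x ≤ y).


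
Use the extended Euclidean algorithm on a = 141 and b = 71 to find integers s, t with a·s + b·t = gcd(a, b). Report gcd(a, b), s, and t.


Euclidean algorithm on (141, 71) — divide until remainder is 0:
  141 = 1 · 71 + 70
  71 = 1 · 70 + 1
  70 = 70 · 1 + 0
gcd(141, 71) = 1.
Track Bezout coefficients alongside the remainders: start with r₀ = 141 = a·1 + b·0 (s = 1, t = 0) and r₁ = 71 = a·0 + b·1 (s = 0, t = 1); each new remainder r_{k+1} = r_{k-1} − q_k·r_k inherits s_{k+1} = s_{k-1} − q_k·s_k, t_{k+1} = t_{k-1} − q_k·t_k, so r_k = a·s_k + b·t_k at every step:
  q = 1: r = 70, s = 1 − 1·0 = 1, t = 0 − 1·1 = -1  (check: 141·1 + 71·(-1) = 70)
  q = 1: r = 1, s = 0 − 1·1 = -1, t = 1 − 1·(-1) = 2  (check: 141·(-1) + 71·2 = 1)
The row with r = 1 (the gcd) gives the Bezout coefficients s = -1, t = 2.
Result: 141 · (-1) + 71 · (2) = 1.

gcd(141, 71) = 1; s = -1, t = 2 (check: 141·(-1) + 71·2 = 1).


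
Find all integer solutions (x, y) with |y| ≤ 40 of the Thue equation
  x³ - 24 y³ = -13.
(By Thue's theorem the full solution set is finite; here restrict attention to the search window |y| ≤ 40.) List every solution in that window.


The equation is x³ - 24y³ = -13. For fixed y, x³ = 24·y³ − 13, so a solution requires the RHS to be a perfect cube.
Strategy: iterate y from -40 to 40, compute RHS = 24·y³ − 13, and check whether it is a (positive or negative) perfect cube.
Check small values of y:
  y = 0: RHS = -13 is not a perfect cube.
  y = 1: RHS = 11 is not a perfect cube.
  y = -1: RHS = -37 is not a perfect cube.
  y = 2: RHS = 179 is not a perfect cube.
  y = -2: RHS = -205 is not a perfect cube.
  y = 3: RHS = 635 is not a perfect cube.
  y = -3: RHS = -661 is not a perfect cube.
Continuing the search up to |y| = 40 finds no solutions either.
No (x, y) in the scanned range satisfies the equation.

No integer solutions with |y| ≤ 40.


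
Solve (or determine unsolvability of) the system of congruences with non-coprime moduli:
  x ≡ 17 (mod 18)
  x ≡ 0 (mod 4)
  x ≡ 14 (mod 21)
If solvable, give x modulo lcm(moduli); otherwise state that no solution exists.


Moduli 18, 4, 21 are not pairwise coprime, so CRT works modulo lcm(m_i) when all pairwise compatibility conditions hold.
Pairwise compatibility: gcd(m_i, m_j) must divide a_i - a_j for every pair.
Merge one congruence at a time:
  Start: x ≡ 17 (mod 18).
  Combine with x ≡ 0 (mod 4): gcd(18, 4) = 2, and 0 - 17 = -17 is NOT divisible by 2.
    ⇒ system is inconsistent (no integer solution).

No solution (the system is inconsistent).


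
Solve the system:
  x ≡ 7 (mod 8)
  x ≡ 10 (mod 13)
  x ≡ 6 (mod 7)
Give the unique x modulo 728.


Moduli 8, 13, 7 are pairwise coprime; by CRT there is a unique solution modulo M = 8 · 13 · 7 = 728.
Solve pairwise, accumulating the modulus:
  Start with x ≡ 7 (mod 8).
  Combine with x ≡ 10 (mod 13): since gcd(8, 13) = 1, we get a unique residue mod 104.
    Write x = 7 + 8·t and substitute into x ≡ 10 (mod 13): 8·t ≡ 10 − 7 = 3 (mod 13).
    The inverse of 8 mod 13 is 5 (since 8·5 = 40 = 3·13 + 1), so t ≡ 5·3 = 15 ≡ 2 (mod 13).
    Then x = 7 + 8·2 = 23, valid modulo lcm(8, 13) = 104: x ≡ 23 (mod 104).
  Combine with x ≡ 6 (mod 7): since gcd(104, 7) = 1, we get a unique residue mod 728.
    Write x = 23 + 104·t and substitute into x ≡ 6 (mod 7): 104·t ≡ 6 − 23 = -17 (mod 7).
    Reduce coefficients mod 7: 6·t ≡ 4 (mod 7).
    The inverse of 6 mod 7 is 6 (since 6·6 = 36 = 5·7 + 1), so t ≡ 6·4 = 24 ≡ 3 (mod 7).
    Then x = 23 + 104·3 = 335, valid modulo lcm(104, 7) = 728: x ≡ 335 (mod 728).
Verify: 335 mod 8 = 7 ✓, 335 mod 13 = 10 ✓, 335 mod 7 = 6 ✓.

x ≡ 335 (mod 728).


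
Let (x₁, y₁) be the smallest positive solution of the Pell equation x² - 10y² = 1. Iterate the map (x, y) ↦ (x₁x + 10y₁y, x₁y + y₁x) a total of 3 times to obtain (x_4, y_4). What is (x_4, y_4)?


Step 1: Find the fundamental solution (x₁, y₁) of x² - 10y² = 1.
  Expand √10 as a continued fraction. a₀ = ⌊√10⌋ = 3; iterate m_{k+1} = d_k·a_k − m_k, d_{k+1} = (10 − m_{k+1}²)/d_k, a_{k+1} = ⌊(a₀ + m_{k+1})/d_{k+1}⌋ (starting m₀ = 0, d₀ = 1), with convergents p_k = a_k·p_{k-1} + p_{k-2}, q_k = a_k·q_{k-1} + q_{k-2} (p₋₁ = 1, q₋₁ = 0):
  k = 0: a₀ = 3; p₀/q₀ = 3/1; p₀² − 10·q₀² = 9 − 10 = -1.
  k = 1: m = 3, d = 1, a = ⌊(3 + 3)/1⌋ = 6; p/q = (6·3 + 1)/(6·1 + 0) = 19/6; p² − 10·q² = 361 − 360 = 1.
  The first convergent with p² − 10·q² = 1 gives the fundamental solution (x₁, y₁) = (19, 6).
Step 2: Apply the recurrence (x_{n+1}, y_{n+1}) = (x₁x_n + 10y₁y_n, x₁y_n + y₁x_n) repeatedly.
  From (x_1, y_1) = (19, 6): x_2 = 19·19 + 10·6·6 = 721; y_2 = 19·6 + 6·19 = 228.
  From (x_2, y_2) = (721, 228): x_3 = 19·721 + 10·6·228 = 27379; y_3 = 19·228 + 6·721 = 8658.
  From (x_3, y_3) = (27379, 8658): x_4 = 19·27379 + 10·6·8658 = 1039681; y_4 = 19·8658 + 6·27379 = 328776.
Step 3: Verify x_4² - 10·y_4² = 1080936581761 - 1080936581760 = 1 (should be 1). ✓

(x_1, y_1) = (19, 6); (x_4, y_4) = (1039681, 328776).


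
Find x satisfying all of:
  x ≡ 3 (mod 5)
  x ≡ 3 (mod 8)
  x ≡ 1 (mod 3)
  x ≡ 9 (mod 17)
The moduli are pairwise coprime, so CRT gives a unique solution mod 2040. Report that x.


Product of moduli M = 5 · 8 · 3 · 17 = 2040.
Merge one congruence at a time:
  Start: x ≡ 3 (mod 5).
  Combine with x ≡ 3 (mod 8); new modulus lcm = 40.
    Write x = 3 + 5·t and substitute into x ≡ 3 (mod 8): 5·t ≡ 3 − 3 = 0 (mod 8).
    The inverse of 5 mod 8 is 5 (since 5·5 = 25 = 3·8 + 1), so t ≡ 5·0 = 0 ≡ 0 (mod 8).
    Then x = 3 + 5·0 = 3, valid modulo lcm(5, 8) = 40: x ≡ 3 (mod 40).
  Combine with x ≡ 1 (mod 3); new modulus lcm = 120.
    Write x = 3 + 40·t and substitute into x ≡ 1 (mod 3): 40·t ≡ 1 − 3 = -2 (mod 3).
    Reduce coefficients mod 3: 1·t ≡ 1 (mod 3).
    So t ≡ 1 (mod 3).
    Then x = 3 + 40·1 = 43, valid modulo lcm(40, 3) = 120: x ≡ 43 (mod 120).
  Combine with x ≡ 9 (mod 17); new modulus lcm = 2040.
    Write x = 43 + 120·t and substitute into x ≡ 9 (mod 17): 120·t ≡ 9 − 43 = -34 (mod 17).
    Reduce coefficients mod 17: 1·t ≡ 0 (mod 17).
    So t ≡ 0 (mod 17).
    Then x = 43 + 120·0 = 43, valid modulo lcm(120, 17) = 2040: x ≡ 43 (mod 2040).
Verify against each original: 43 mod 5 = 3, 43 mod 8 = 3, 43 mod 3 = 1, 43 mod 17 = 9.

x ≡ 43 (mod 2040).


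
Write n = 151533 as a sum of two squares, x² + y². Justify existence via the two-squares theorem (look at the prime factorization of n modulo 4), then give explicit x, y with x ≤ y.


Step 1: Factor n = 151533 = 3^2 · 113 · 149.
Step 2: Check the mod-4 condition on each prime factor: 3 ≡ 3 (mod 4), exponent 2 (must be even); 113 ≡ 1 (mod 4), exponent 1; 149 ≡ 1 (mod 4), exponent 1.
All primes ≡ 3 (mod 4) appear to even exponent (or don't appear), so by the two-squares theorem n IS expressible as a sum of two squares.
Step 3: Build a representation. Group n = k² · m with k = 3 and m = 113 · 149 = 16837 (a product of primes ≡ 1 (mod 4)); a representation of m scales to one of n via (k·x)² + (k·y)² = k²(x² + y²). Each prime p ≡ 1 (mod 4) is itself a sum of two squares; find a² by testing p − a² for a perfect square:
  113: 113 − 1² = 112, 113 − 2² = 109, 113 − 3² = 104, 113 − 4² = 97, 113 − 5² = 88, 113 − 6² = 77, 113 − 7² = 64 = 8² ⇒ 113 = 7² + 8².
  149: 149 − 1² = 148, 149 − 2² = 145, 149 − 3² = 140, 149 − 4² = 133, 149 − 5² = 124, 149 − 6² = 113, 149 − 7² = 100 = 10² ⇒ 149 = 7² + 10².
  Combine using the Brahmagupta–Fibonacci identity (a² + b²)(c² + d²) = (ac − bd)² + (ad + bc)² = (ac + bd)² + (ad − bc)²:
  113 · 149 = 16837: from (7² + 8²)(7² + 10²), take (7·7 − 8·10, 7·10 + 8·7) = (49 − 80, 70 + 56) = (-31, 126); dropping signs (only squares matter) gives (31, 126); check 31² + 126² = 961 + 15876 = 16837 ✓.
  Scale by k = 3: (3·31, 3·126) = (93, 378).
Step 4: Order so x ≤ y and verify: 93² + 378² = 8649 + 142884 = 151533 = n. ✓

n = 151533 = 93² + 378² (one valid representation with x ≤ y).


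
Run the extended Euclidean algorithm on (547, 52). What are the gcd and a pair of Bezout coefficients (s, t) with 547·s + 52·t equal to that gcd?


Euclidean algorithm on (547, 52) — divide until remainder is 0:
  547 = 10 · 52 + 27
  52 = 1 · 27 + 25
  27 = 1 · 25 + 2
  25 = 12 · 2 + 1
  2 = 2 · 1 + 0
gcd(547, 52) = 1.
Track Bezout coefficients alongside the remainders: start with r₀ = 547 = a·1 + b·0 (s = 1, t = 0) and r₁ = 52 = a·0 + b·1 (s = 0, t = 1); each new remainder r_{k+1} = r_{k-1} − q_k·r_k inherits s_{k+1} = s_{k-1} − q_k·s_k, t_{k+1} = t_{k-1} − q_k·t_k, so r_k = a·s_k + b·t_k at every step:
  q = 10: r = 27, s = 1 − 10·0 = 1, t = 0 − 10·1 = -10  (check: 547·1 + 52·(-10) = 27)
  q = 1: r = 25, s = 0 − 1·1 = -1, t = 1 − 1·(-10) = 11  (check: 547·(-1) + 52·11 = 25)
  q = 1: r = 2, s = 1 − 1·(-1) = 2, t = -10 − 1·11 = -21  (check: 547·2 + 52·(-21) = 2)
  q = 12: r = 1, s = -1 − 12·2 = -25, t = 11 − 12·(-21) = 263  (check: 547·(-25) + 52·263 = 1)
The row with r = 1 (the gcd) gives the Bezout coefficients s = -25, t = 263.
Result: 547 · (-25) + 52 · (263) = 1.

gcd(547, 52) = 1; s = -25, t = 263 (check: 547·(-25) + 52·263 = 1).


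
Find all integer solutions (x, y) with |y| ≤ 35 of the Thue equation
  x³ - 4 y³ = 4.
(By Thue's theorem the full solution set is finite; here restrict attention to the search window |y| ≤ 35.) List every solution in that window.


The equation is x³ - 4y³ = 4. For fixed y, x³ = 4·y³ + 4, so a solution requires the RHS to be a perfect cube.
Strategy: iterate y from -35 to 35, compute RHS = 4·y³ + 4, and check whether it is a (positive or negative) perfect cube.
Check small values of y:
  y = 0: RHS = 4 is not a perfect cube.
  y = 1: RHS = 8 = (2)³ ⇒ x = 2 works.
  y = -1: RHS = 0 = (0)³ ⇒ x = 0 works.
  y = 2: RHS = 36 is not a perfect cube.
  y = -2: RHS = -28 is not a perfect cube.
  y = 3: RHS = 112 is not a perfect cube.
  y = -3: RHS = -104 is not a perfect cube.
Continuing the search up to |y| = 35 finds no further solutions beyond those listed.
Collected solutions: (0, -1), (2, 1).

Solutions (with |y| ≤ 35): (0, -1), (2, 1).


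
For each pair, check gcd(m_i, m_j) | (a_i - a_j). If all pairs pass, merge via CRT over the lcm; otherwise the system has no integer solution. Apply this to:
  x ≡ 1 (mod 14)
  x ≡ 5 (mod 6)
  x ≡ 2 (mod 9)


Moduli 14, 6, 9 are not pairwise coprime, so CRT works modulo lcm(m_i) when all pairwise compatibility conditions hold.
Pairwise compatibility: gcd(m_i, m_j) must divide a_i - a_j for every pair.
Merge one congruence at a time:
  Start: x ≡ 1 (mod 14).
  Combine with x ≡ 5 (mod 6): gcd(14, 6) = 2; 5 - 1 = 4, which IS divisible by 2, so compatible.
    Write x = 1 + 14·t and substitute into x ≡ 5 (mod 6): 14·t ≡ 5 − 1 = 4 (mod 6).
    Divide the congruence (and modulus) by g = 2: 7·t ≡ 2 (mod 3).
    Reduce coefficients mod 3: 1·t ≡ 2 (mod 3).
    So t ≡ 2 (mod 3).
    Then x = 1 + 14·2 = 29, valid modulo lcm(14, 6) = 42: x ≡ 29 (mod 42).
  Combine with x ≡ 2 (mod 9): gcd(42, 9) = 3; 2 - 29 = -27, which IS divisible by 3, so compatible.
    Write x = 29 + 42·t and substitute into x ≡ 2 (mod 9): 42·t ≡ 2 − 29 = -27 (mod 9).
    Divide the congruence (and modulus) by g = 3: 14·t ≡ -9 (mod 3).
    Reduce coefficients mod 3: 2·t ≡ 0 (mod 3).
    The inverse of 2 mod 3 is 2 (since 2·2 = 4 = 1·3 + 1), so t ≡ 2·0 = 0 ≡ 0 (mod 3).
    Then x = 29 + 42·0 = 29, valid modulo lcm(42, 9) = 126: x ≡ 29 (mod 126).
Verify: 29 mod 14 = 1, 29 mod 6 = 5, 29 mod 9 = 2.

x ≡ 29 (mod 126).
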